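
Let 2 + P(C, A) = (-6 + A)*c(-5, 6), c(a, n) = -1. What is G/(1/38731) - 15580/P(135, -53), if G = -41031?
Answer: -4767515803/3 ≈ -1.5892e+9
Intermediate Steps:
P(C, A) = 4 - A (P(C, A) = -2 + (-6 + A)*(-1) = -2 + (6 - A) = 4 - A)
G/(1/38731) - 15580/P(135, -53) = -41031/(1/38731) - 15580/(4 - 1*(-53)) = -41031/1/38731 - 15580/(4 + 53) = -41031*38731 - 15580/57 = -1589171661 - 15580*1/57 = -1589171661 - 820/3 = -4767515803/3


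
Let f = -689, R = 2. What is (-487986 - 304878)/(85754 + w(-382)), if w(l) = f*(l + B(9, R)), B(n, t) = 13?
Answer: -792864/339995 ≈ -2.3320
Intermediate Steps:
w(l) = -8957 - 689*l (w(l) = -689*(l + 13) = -689*(13 + l) = -8957 - 689*l)
(-487986 - 304878)/(85754 + w(-382)) = (-487986 - 304878)/(85754 + (-8957 - 689*(-382))) = -792864/(85754 + (-8957 + 263198)) = -792864/(85754 + 254241) = -792864/339995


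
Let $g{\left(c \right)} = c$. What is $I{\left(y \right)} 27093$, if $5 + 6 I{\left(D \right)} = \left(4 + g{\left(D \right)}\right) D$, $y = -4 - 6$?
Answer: $\frac{496705}{2} \approx 2.4835 \cdot 10^{5}$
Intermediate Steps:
$y = -10$
$I{\left(D \right)} = - \frac{5}{6} + \frac{D \left(4 + D\right)}{6}$ ($I{\left(D \right)} = - \frac{5}{6} + \frac{\left(4 + D\right) D}{6} = - \frac{5}{6} + \frac{D \left(4 + D\right)}{6}$)
$I{\left(y \right)} 27093 = \left(- \frac{5}{6} + \frac{\left(-10\right)^{2}}{6} + \frac{2}{3} \left(-10\right)\right) 27093 = \left(- \frac{5}{6} + \frac{1}{6} \cdot 100 - \frac{20}{3}\right) 27093 = \left(- \frac{5}{6} + \frac{50}{3} - \frac{20}{3}\right) 27093 = \frac{55}{6} \cdot 27093 = \frac{496705}{2}$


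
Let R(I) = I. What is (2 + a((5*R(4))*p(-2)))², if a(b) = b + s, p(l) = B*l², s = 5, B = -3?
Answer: 54289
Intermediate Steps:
p(l) = -3*l²
a(b) = 5 + b (a(b) = b + 5 = 5 + b)
(2 + a((5*R(4))*p(-2)))² = (2 + (5 + (5*4)*(-3*(-2)²)))² = (2 + (5 + 20*(-3*4)))² = (2 + (5 + 20*(-12)))² = (2 + (5 - 240))² = (2 - 235)² = (-233)² = 54289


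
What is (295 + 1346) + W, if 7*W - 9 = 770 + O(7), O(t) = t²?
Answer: 12315/7 ≈ 1759.3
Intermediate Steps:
W = 828/7 (W = 9/7 + (770 + 7²)/7 = 9/7 + (770 + 49)/7 = 9/7 + (⅐)*819 = 9/7 + 117 = 828/7 ≈ 118.29)
(295 + 1346) + W = (295 + 1346) + 828/7 = 1641 + 828/7 = 12315/7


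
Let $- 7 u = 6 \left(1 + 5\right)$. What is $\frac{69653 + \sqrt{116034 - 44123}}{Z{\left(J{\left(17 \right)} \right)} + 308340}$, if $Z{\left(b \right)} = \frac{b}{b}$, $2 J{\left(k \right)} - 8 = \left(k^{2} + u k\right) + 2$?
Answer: $\frac{69653}{308341} + \frac{\sqrt{71911}}{308341} \approx 0.22677$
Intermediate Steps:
$u = - \frac{36}{7}$ ($u = - \frac{6 \left(1 + 5\right)}{7} = - \frac{6 \cdot 6}{7} = \left(- \frac{1}{7}\right) 36 = - \frac{36}{7} \approx -5.1429$)
$J{\left(k \right)} = 5 + \frac{k^{2}}{2} - \frac{18 k}{7}$ ($J{\left(k \right)} = 4 + \frac{\left(k^{2} - \frac{36 k}{7}\right) + 2}{2} = 4 + \frac{2 + k^{2} - \frac{36 k}{7}}{2} = 4 + \left(1 + \frac{k^{2}}{2} - \frac{18 k}{7}\right) = 5 + \frac{k^{2}}{2} - \frac{18 k}{7}$)
$Z{\left(b \right)} = 1$
$\frac{69653 + \sqrt{116034 - 44123}}{Z{\left(J{\left(17 \right)} \right)} + 308340} = \frac{69653 + \sqrt{116034 - 44123}}{1 + 308340} = \frac{69653 + \sqrt{71911}}{308341} = \left(69653 + \sqrt{71911}\right) \frac{1}{308341} = \frac{69653}{308341} + \frac{\sqrt{71911}}{308341}$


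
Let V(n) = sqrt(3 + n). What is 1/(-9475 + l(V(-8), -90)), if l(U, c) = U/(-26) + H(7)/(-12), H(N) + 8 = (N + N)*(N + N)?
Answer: -57741216/548002634029 + 234*I*sqrt(5)/548002634029 ≈ -0.00010537 + 9.5481e-10*I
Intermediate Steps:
H(N) = -8 + 4*N**2 (H(N) = -8 + (N + N)*(N + N) = -8 + (2*N)*(2*N) = -8 + 4*N**2)
l(U, c) = -47/3 - U/26 (l(U, c) = U/(-26) + (-8 + 4*7**2)/(-12) = U*(-1/26) + (-8 + 4*49)*(-1/12) = -U/26 + (-8 + 196)*(-1/12) = -U/26 + 188*(-1/12) = -U/26 - 47/3 = -47/3 - U/26)
1/(-9475 + l(V(-8), -90)) = 1/(-9475 + (-47/3 - sqrt(3 - 8)/26)) = 1/(-9475 + (-47/3 - I*sqrt(5)/26)) = 1/(-28472/3 - I*sqrt(5)/26)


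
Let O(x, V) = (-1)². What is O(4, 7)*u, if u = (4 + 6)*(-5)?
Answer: -50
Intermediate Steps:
O(x, V) = 1
u = -50 (u = 10*(-5) = -50)
O(4, 7)*u = 1*(-50) = -50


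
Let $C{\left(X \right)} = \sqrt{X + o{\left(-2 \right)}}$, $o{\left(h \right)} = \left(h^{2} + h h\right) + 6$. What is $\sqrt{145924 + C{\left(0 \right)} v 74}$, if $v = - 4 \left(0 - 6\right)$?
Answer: $2 \sqrt{36481 + 444 \sqrt{14}} \approx 390.6$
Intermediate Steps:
$o{\left(h \right)} = 6 + 2 h^{2}$ ($o{\left(h \right)} = \left(h^{2} + h^{2}\right) + 6 = 2 h^{2} + 6 = 6 + 2 h^{2}$)
$C{\left(X \right)} = \sqrt{14 + X}$ ($C{\left(X \right)} = \sqrt{X + \left(6 + 2 \left(-2\right)^{2}\right)} = \sqrt{X + \left(6 + 2 \cdot 4\right)} = \sqrt{X + \left(6 + 8\right)} = \sqrt{X + 14} = \sqrt{14 + X}$)
$v = 24$ ($v = \left(-4\right) \left(-6\right) = 24$)
$\sqrt{145924 + C{\left(0 \right)} v 74} = \sqrt{145924 + \sqrt{14 + 0} \cdot 24 \cdot 74} = \sqrt{145924 + \sqrt{14} \cdot 24 \cdot 74} = \sqrt{145924 + 24 \sqrt{14} \cdot 74} = \sqrt{145924 + 1776 \sqrt{14}}$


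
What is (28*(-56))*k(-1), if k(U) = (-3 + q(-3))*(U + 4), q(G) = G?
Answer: 28224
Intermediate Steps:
k(U) = -24 - 6*U (k(U) = (-3 - 3)*(U + 4) = -6*(4 + U) = -24 - 6*U)
(28*(-56))*k(-1) = (28*(-56))*(-24 - 6*(-1)) = -1568*(-24 + 6) = -1568*(-18) = 28224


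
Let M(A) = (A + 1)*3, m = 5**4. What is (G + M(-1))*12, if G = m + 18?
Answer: 7716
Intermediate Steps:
m = 625
M(A) = 3 + 3*A (M(A) = (1 + A)*3 = 3 + 3*A)
G = 643 (G = 625 + 18 = 643)
(G + M(-1))*12 = (643 + (3 + 3*(-1)))*12 = (643 + (3 - 3))*12 = (643 + 0)*12 = 643*12 = 7716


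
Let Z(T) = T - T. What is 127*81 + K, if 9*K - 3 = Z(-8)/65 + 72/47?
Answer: 1450538/141 ≈ 10288.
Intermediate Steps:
Z(T) = 0
K = 71/141 (K = ⅓ + (0/65 + 72/47)/9 = ⅓ + (0*(1/65) + 72*(1/47))/9 = ⅓ + (0 + 72/47)/9 = ⅓ + (⅑)*(72/47) = ⅓ + 8/47 = 71/141 ≈ 0.50355)
127*81 + K = 127*81 + 71/141 = 10287 + 71/141 = 1450538/141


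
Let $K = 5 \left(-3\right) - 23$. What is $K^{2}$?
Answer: $1444$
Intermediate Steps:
$K = -38$ ($K = -15 - 23 = -38$)
$K^{2} = \left(-38\right)^{2} = 1444$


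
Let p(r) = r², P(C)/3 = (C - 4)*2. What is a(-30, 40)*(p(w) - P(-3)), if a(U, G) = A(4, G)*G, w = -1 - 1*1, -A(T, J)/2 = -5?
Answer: 18400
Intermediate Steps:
A(T, J) = 10 (A(T, J) = -2*(-5) = 10)
w = -2 (w = -1 - 1 = -2)
a(U, G) = 10*G
P(C) = -24 + 6*C (P(C) = 3*((C - 4)*2) = 3*((-4 + C)*2) = 3*(-8 + 2*C) = -24 + 6*C)
a(-30, 40)*(p(w) - P(-3)) = (10*40)*((-2)² - (-24 + 6*(-3))) = 400*(4 - (-24 - 18)) = 400*(4 - 1*(-42)) = 400*(4 + 42) = 400*46 = 18400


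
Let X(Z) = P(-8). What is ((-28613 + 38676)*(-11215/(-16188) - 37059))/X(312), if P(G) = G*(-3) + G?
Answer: -6036792462251/259008 ≈ -2.3307e+7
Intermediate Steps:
P(G) = -2*G (P(G) = -3*G + G = -2*G)
X(Z) = 16 (X(Z) = -2*(-8) = 16)
((-28613 + 38676)*(-11215/(-16188) - 37059))/X(312) = ((-28613 + 38676)*(-11215/(-16188) - 37059))/16 = (10063*(-11215*(-1/16188) - 37059))*(1/16) = (10063*(11215/16188 - 37059))*(1/16) = (10063*(-599899877/16188))*(1/16) = -6036792462251/16188*1/16 = -6036792462251/259008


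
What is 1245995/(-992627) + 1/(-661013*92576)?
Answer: -76247342633343187/60742756572154976 ≈ -1.2552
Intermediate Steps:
1245995/(-992627) + 1/(-661013*92576) = 1245995*(-1/992627) - 1/661013*1/92576 = -1245995/992627 - 1/61193939488 = -76247342633343187/60742756572154976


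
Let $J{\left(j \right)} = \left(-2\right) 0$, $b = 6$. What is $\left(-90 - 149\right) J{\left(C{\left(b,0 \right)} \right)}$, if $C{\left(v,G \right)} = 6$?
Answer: $0$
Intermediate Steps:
$J{\left(j \right)} = 0$
$\left(-90 - 149\right) J{\left(C{\left(b,0 \right)} \right)} = \left(-90 - 149\right) 0 = \left(-239\right) 0 = 0$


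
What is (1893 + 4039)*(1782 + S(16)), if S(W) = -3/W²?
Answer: 676528287/64 ≈ 1.0571e+7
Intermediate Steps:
S(W) = -3/W²
(1893 + 4039)*(1782 + S(16)) = (1893 + 4039)*(1782 - 3/16²) = 5932*(1782 - 3*1/256) = 5932*(1782 - 3/256) = 5932*(456189/256) = 676528287/64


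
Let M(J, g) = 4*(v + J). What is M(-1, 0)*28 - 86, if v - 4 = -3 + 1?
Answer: 26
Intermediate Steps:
v = 2 (v = 4 + (-3 + 1) = 4 - 2 = 2)
M(J, g) = 8 + 4*J (M(J, g) = 4*(2 + J) = 8 + 4*J)
M(-1, 0)*28 - 86 = (8 + 4*(-1))*28 - 86 = (8 - 4)*28 - 86 = 4*28 - 86 = 112 - 86 = 26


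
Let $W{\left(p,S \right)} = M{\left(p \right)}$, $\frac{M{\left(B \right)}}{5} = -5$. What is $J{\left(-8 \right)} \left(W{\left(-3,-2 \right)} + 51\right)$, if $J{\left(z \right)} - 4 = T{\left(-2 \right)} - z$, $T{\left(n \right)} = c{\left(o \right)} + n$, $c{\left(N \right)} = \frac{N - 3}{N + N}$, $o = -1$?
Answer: $312$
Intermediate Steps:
$c{\left(N \right)} = \frac{-3 + N}{2 N}$
$T{\left(n \right)} = 2 + n$ ($T{\left(n \right)} = \frac{-3 - 1}{2 \left(-1\right)} + n = \frac{1}{2} \left(-1\right) \left(-4\right) + n = 2 + n$)
$M{\left(B \right)} = -25$ ($M{\left(B \right)} = 5 \left(-5\right) = -25$)
$W{\left(p,S \right)} = -25$
$J{\left(z \right)} = 4 - z$ ($J{\left(z \right)} = 4 + \left(\left(2 - 2\right) - z\right) = 4 + \left(0 - z\right) = 4 - z$)
$J{\left(-8 \right)} \left(W{\left(-3,-2 \right)} + 51\right) = \left(4 - -8\right) \left(-25 + 51\right) = \left(4 + 8\right) 26 = 12 \cdot 26 = 312$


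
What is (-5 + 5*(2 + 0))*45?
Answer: 225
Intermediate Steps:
(-5 + 5*(2 + 0))*45 = (-5 + 5*2)*45 = (-5 + 10)*45 = 5*45 = 225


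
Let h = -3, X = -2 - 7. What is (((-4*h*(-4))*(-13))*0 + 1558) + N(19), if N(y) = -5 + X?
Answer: 1544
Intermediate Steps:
X = -9
N(y) = -14 (N(y) = -5 - 9 = -14)
(((-4*h*(-4))*(-13))*0 + 1558) + N(19) = (((-4*(-3)*(-4))*(-13))*0 + 1558) - 14 = (((12*(-4))*(-13))*0 + 1558) - 14 = (-48*(-13)*0 + 1558) - 14 = (624*0 + 1558) - 14 = (0 + 1558) - 14 = 1558 - 14 = 1544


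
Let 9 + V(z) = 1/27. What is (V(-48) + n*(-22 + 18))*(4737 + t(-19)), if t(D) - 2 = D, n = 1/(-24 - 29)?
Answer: -60028960/1431 ≈ -41949.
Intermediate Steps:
n = -1/53 (n = 1/(-53) = -1/53 ≈ -0.018868)
V(z) = -242/27 (V(z) = -9 + 1/27 = -242/27)
t(D) = 2 + D
(V(-48) + n*(-22 + 18))*(4737 + t(-19)) = (-242/27 - (-22 + 18)/53)*(4737 + (2 - 19)) = (-242/27 - 1/53*(-4))*(4737 - 17) = (-242/27 + 4/53)*4720 = -12718/1431*4720 = -60028960/1431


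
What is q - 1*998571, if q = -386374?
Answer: -1384945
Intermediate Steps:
q - 1*998571 = -386374 - 1*998571 = -386374 - 998571 = -1384945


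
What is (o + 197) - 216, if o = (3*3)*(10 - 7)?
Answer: 8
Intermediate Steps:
o = 27 (o = 9*3 = 27)
(o + 197) - 216 = (27 + 197) - 216 = 224 - 216 = 8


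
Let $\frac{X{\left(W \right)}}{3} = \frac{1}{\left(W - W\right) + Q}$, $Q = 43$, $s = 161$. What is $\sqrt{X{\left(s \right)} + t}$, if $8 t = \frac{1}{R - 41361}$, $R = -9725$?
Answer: $\frac{\sqrt{1346598939329}}{4393396} \approx 0.26413$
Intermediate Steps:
$X{\left(W \right)} = \frac{3}{43}$ ($X{\left(W \right)} = \frac{3}{\left(W - W\right) + 43} = \frac{3}{0 + 43} = \frac{3}{43}$)
$t = - \frac{1}{408688}$ ($t = \frac{1}{8 \left(-9725 - 41361\right)} = \frac{1}{8 \left(-51086\right)} = \frac{1}{8} \left(- \frac{1}{51086}\right) = - \frac{1}{408688} \approx -2.4469 \cdot 10^{-6}$)
$\sqrt{X{\left(s \right)} + t} = \sqrt{\frac{3}{43} - \frac{1}{408688}} = \sqrt{\frac{1226021}{17573584}} = \frac{\sqrt{1346598939329}}{4393396}$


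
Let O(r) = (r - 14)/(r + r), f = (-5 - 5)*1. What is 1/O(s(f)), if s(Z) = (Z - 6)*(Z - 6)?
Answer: 256/121 ≈ 2.1157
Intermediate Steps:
f = -10 (f = -10*1 = -10)
s(Z) = (-6 + Z)² (s(Z) = (-6 + Z)*(-6 + Z) = (-6 + Z)²)
O(r) = (-14 + r)/(2*r) (O(r) = (-14 + r)/((2*r)) = (-14 + r)*(1/(2*r)) = (-14 + r)/(2*r))
1/O(s(f)) = 1/((-14 + (-6 - 10)²)/(2*((-6 - 10)²))) = 1/((-14 + (-16)²)/(2*((-16)²))) = 1/((½)*(-14 + 256)/256) = 1/((½)*(1/256)*242) = 1/(121/256) = 256/121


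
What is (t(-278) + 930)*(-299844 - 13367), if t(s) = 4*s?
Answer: 57004402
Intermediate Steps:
(t(-278) + 930)*(-299844 - 13367) = (4*(-278) + 930)*(-299844 - 13367) = (-1112 + 930)*(-313211) = -182*(-313211) = 57004402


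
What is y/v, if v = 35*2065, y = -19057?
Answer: -323/1225 ≈ -0.26367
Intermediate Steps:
v = 72275
y/v = -19057/72275 = -19057*1/72275 = -323/1225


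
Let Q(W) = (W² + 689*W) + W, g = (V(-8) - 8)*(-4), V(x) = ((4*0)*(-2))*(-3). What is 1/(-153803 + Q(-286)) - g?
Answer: -8619105/269347 ≈ -32.000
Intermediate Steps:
V(x) = 0 (V(x) = (0*(-2))*(-3) = 0*(-3) = 0)
g = 32 (g = (0 - 8)*(-4) = -8*(-4) = 32)
Q(W) = W² + 690*W
1/(-153803 + Q(-286)) - g = 1/(-153803 - 286*(690 - 286)) - 1*32 = 1/(-153803 - 286*404) - 32 = 1/(-153803 - 115544) - 32 = 1/(-269347) - 32 = -1/269347 - 32 = -8619105/269347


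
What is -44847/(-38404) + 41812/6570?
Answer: 950196419/126157140 ≈ 7.5318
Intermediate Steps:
-44847/(-38404) + 41812/6570 = -44847*(-1/38404) + 41812*(1/6570) = 44847/38404 + 20906/3285 = 950196419/126157140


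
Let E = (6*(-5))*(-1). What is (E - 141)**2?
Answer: 12321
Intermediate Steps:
E = 30 (E = -30*(-1) = 30)
(E - 141)**2 = (30 - 141)**2 = (-111)**2 = 12321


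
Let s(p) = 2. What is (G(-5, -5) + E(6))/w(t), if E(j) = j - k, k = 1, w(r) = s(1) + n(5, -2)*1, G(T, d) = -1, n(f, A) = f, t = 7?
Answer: 4/7 ≈ 0.57143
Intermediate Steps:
w(r) = 7 (w(r) = 2 + 5*1 = 2 + 5 = 7)
E(j) = -1 + j (E(j) = j - 1*1 = j - 1 = -1 + j)
(G(-5, -5) + E(6))/w(t) = (-1 + (-1 + 6))/7 = (-1 + 5)*(⅐) = 4*(⅐) = 4/7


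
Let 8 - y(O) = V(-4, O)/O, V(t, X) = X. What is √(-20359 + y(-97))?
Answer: 8*I*√318 ≈ 142.66*I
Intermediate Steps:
y(O) = 7 (y(O) = 8 - O/O = 8 - 1*1 = 8 - 1 = 7)
√(-20359 + y(-97)) = √(-20359 + 7) = √(-20352) = 8*I*√318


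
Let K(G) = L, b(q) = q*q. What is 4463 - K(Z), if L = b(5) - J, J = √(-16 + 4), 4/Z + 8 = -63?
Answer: 4438 + 2*I*√3 ≈ 4438.0 + 3.4641*I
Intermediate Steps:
b(q) = q²
Z = -4/71 (Z = 4/(-8 - 63) = 4/(-71) = 4*(-1/71) = -4/71 ≈ -0.056338)
J = 2*I*√3 (J = √(-12) = 2*I*√3 ≈ 3.4641*I)
L = 25 - 2*I*√3 (L = 5² - 2*I*√3 = 25 - 2*I*√3 ≈ 25.0 - 3.4641*I)
K(G) = 25 - 2*I*√3
4463 - K(Z) = 4463 - (25 - 2*I*√3) = 4463 + (-25 + 2*I*√3) = 4438 + 2*I*√3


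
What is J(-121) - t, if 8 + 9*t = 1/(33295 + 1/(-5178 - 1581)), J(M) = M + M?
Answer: -488338768439/2025368136 ≈ -241.11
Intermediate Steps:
J(M) = 2*M
t = -1800320473/2025368136 (t = -8/9 + 1/(9*(33295 + 1/(-5178 - 1581))) = -8/9 + 1/(9*(33295 + 1/(-6759))) = -8/9 + 1/(9*(33295 - 1/6759)) = -8/9 + 1/(9*(225040904/6759)) = -8/9 + (⅑)*(6759/225040904) = -8/9 + 751/225040904 = -1800320473/2025368136 ≈ -0.88889)
J(-121) - t = 2*(-121) - 1*(-1800320473/2025368136) = -242 + 1800320473/2025368136 = -488338768439/2025368136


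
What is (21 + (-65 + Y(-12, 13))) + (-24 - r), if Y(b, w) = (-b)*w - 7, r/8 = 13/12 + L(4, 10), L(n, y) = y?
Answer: -23/3 ≈ -7.6667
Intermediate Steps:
r = 266/3 (r = 8*(13/12 + 10) = 8*(133/12) = 266/3 ≈ 88.667)
Y(b, w) = -7 - b*w (Y(b, w) = -b*w - 7 = -7 - b*w)
(21 + (-65 + Y(-12, 13))) + (-24 - r) = (21 + (-65 + (-7 - 1*(-12)*13))) + (-24 - 1*266/3) = (21 + (-65 + (-7 + 156))) + (-24 - 266/3) = (21 + (-65 + 149)) - 338/3 = (21 + 84) - 338/3 = 105 - 338/3 = -23/3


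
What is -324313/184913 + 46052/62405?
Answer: -11723139289/11539495765 ≈ -1.0159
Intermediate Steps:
-324313/184913 + 46052/62405 = -11723139289/11539495765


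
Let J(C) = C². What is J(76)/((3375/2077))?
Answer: 11996752/3375 ≈ 3554.6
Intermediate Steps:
J(76)/((3375/2077)) = 76²/((3375/2077)) = 5776/((3375*(1/2077))) = 5776/(3375/2077) = 5776*(2077/3375) = 11996752/3375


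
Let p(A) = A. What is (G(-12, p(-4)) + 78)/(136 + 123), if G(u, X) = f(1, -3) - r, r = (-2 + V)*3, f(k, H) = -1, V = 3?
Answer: 2/7 ≈ 0.28571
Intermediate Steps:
r = 3 (r = (-2 + 3)*3 = 1*3 = 3)
G(u, X) = -4 (G(u, X) = -1 - 1*3 = -1 - 3 = -4)
(G(-12, p(-4)) + 78)/(136 + 123) = (-4 + 78)/(136 + 123) = 74/259 = 74*(1/259) = 2/7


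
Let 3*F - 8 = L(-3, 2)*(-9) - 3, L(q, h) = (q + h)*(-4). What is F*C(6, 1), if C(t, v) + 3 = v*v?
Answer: 62/3 ≈ 20.667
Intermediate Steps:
C(t, v) = -3 + v² (C(t, v) = -3 + v*v = -3 + v²)
L(q, h) = -4*h - 4*q (L(q, h) = (h + q)*(-4) = -4*h - 4*q)
F = -31/3 (F = 8/3 + ((-4*2 - 4*(-3))*(-9) - 3)/3 = 8/3 + ((-8 + 12)*(-9) - 3)/3 = 8/3 + (4*(-9) - 3)/3 = 8/3 + (-36 - 3)/3 = 8/3 + (⅓)*(-39) = 8/3 - 13 = -31/3 ≈ -10.333)
F*C(6, 1) = -31*(-3 + 1²)/3 = -31*(-3 + 1)/3 = -31/3*(-2) = 62/3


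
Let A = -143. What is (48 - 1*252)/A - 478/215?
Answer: -24494/30745 ≈ -0.79668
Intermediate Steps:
(48 - 1*252)/A - 478/215 = (48 - 1*252)/(-143) - 478/215 = (48 - 252)*(-1/143) - 478*1/215 = -204*(-1/143) - 478/215 = 204/143 - 478/215 = -24494/30745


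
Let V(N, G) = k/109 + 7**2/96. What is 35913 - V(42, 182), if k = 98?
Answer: 375778883/10464 ≈ 35912.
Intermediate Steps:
V(N, G) = 14749/10464 (V(N, G) = 98/109 + 7**2/96 = 98*(1/109) + 49*(1/96) = 98/109 + 49/96 = 14749/10464)
35913 - V(42, 182) = 35913 - 1*14749/10464 = 35913 - 14749/10464 = 375778883/10464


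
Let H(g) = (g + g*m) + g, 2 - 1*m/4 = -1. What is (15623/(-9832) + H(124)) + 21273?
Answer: 226208865/9832 ≈ 23007.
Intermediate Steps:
m = 12 (m = 8 - 4*(-1) = 8 + 4 = 12)
H(g) = 14*g (H(g) = (g + g*12) + g = (g + 12*g) + g = 13*g + g = 14*g)
(15623/(-9832) + H(124)) + 21273 = (15623/(-9832) + 14*124) + 21273 = (15623*(-1/9832) + 1736) + 21273 = (-15623/9832 + 1736) + 21273 = 17052729/9832 + 21273 = 226208865/9832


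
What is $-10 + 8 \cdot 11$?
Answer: $78$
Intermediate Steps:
$-10 + 8 \cdot 11 = -10 + 88 = 78$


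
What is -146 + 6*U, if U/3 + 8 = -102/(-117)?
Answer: -3566/13 ≈ -274.31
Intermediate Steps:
U = -278/13 (U = -24 + 3*(-102/(-117)) = -24 + 3*(-102*(-1/117)) = -24 + 3*(34/39) = -24 + 34/13 = -278/13 ≈ -21.385)
-146 + 6*U = -146 + 6*(-278/13) = -146 - 1668/13 = -3566/13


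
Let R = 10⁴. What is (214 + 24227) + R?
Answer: 34441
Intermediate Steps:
R = 10000
(214 + 24227) + R = (214 + 24227) + 10000 = 24441 + 10000 = 34441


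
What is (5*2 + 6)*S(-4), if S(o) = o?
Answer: -64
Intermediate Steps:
(5*2 + 6)*S(-4) = (5*2 + 6)*(-4) = (10 + 6)*(-4) = 16*(-4) = -64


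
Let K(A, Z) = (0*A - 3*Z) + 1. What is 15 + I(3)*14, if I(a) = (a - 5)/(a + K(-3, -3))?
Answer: 167/13 ≈ 12.846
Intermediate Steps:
K(A, Z) = 1 - 3*Z (K(A, Z) = (0 - 3*Z) + 1 = -3*Z + 1 = 1 - 3*Z)
I(a) = (-5 + a)/(10 + a) (I(a) = (a - 5)/(a + (1 - 3*(-3))) = (-5 + a)/(a + (1 + 9)) = (-5 + a)/(a + 10) = (-5 + a)/(10 + a))
15 + I(3)*14 = 15 + ((-5 + 3)/(10 + 3))*14 = 15 + (-2/13)*14 = 15 + ((1/13)*(-2))*14 = 15 - 2/13*14 = 15 - 28/13 = 167/13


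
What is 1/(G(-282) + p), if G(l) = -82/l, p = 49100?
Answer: 141/6923141 ≈ 2.0366e-5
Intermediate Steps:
1/(G(-282) + p) = 1/(-82/(-282) + 49100) = 1/(-82*(-1/282) + 49100) = 1/(41/141 + 49100) = 1/(6923141/141) = 141/6923141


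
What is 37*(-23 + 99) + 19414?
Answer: 22226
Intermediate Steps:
37*(-23 + 99) + 19414 = 37*76 + 19414 = 2812 + 19414 = 22226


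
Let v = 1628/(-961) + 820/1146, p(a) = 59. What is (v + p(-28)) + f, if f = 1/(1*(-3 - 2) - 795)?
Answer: 25559203747/440522400 ≈ 58.020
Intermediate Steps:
f = -1/800 (f = 1/(1*(-5) - 795) = 1/(-5 - 795) = 1/(-800) = -1/800 ≈ -0.0012500)
v = -538834/550653 (v = 1628*(-1/961) + 820*(1/1146) = -1628/961 + 410/573 = -538834/550653 ≈ -0.97854)
(v + p(-28)) + f = (-538834/550653 + 59) - 1/800 = 31949693/550653 - 1/800 = 25559203747/440522400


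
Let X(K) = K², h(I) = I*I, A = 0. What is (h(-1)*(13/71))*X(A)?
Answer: 0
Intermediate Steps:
h(I) = I²
(h(-1)*(13/71))*X(A) = ((-1)²*(13/71))*0² = (1*(13*(1/71)))*0 = (1*(13/71))*0 = (13/71)*0 = 0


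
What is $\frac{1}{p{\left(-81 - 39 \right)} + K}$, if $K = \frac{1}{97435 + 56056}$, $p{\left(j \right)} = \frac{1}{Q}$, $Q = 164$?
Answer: $\frac{25172524}{153655} \approx 163.82$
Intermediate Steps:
$p{\left(j \right)} = \frac{1}{164}$
$K = \frac{1}{153491} \approx 6.515 \cdot 10^{-6}$
$\frac{1}{p{\left(-81 - 39 \right)} + K} = \frac{1}{\frac{1}{164} + \frac{1}{153491}} = \frac{1}{\frac{153655}{25172524}} = \frac{25172524}{153655}$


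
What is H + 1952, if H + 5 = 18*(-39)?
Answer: 1245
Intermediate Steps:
H = -707 (H = -5 + 18*(-39) = -5 - 702 = -707)
H + 1952 = -707 + 1952 = 1245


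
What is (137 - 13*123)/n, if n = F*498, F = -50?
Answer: 731/12450 ≈ 0.058715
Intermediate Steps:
n = -24900 (n = -50*498 = -24900)
(137 - 13*123)/n = (137 - 13*123)/(-24900) = (137 - 1599)*(-1/24900) = -1462*(-1/24900) = 731/12450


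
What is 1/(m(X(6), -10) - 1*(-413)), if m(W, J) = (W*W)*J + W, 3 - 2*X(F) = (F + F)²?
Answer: -1/49360 ≈ -2.0259e-5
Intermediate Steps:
X(F) = 3/2 - 2*F² (X(F) = 3/2 - (F + F)²/2 = 3/2 - 4*F²/2 = 3/2 - 2*F²)
m(W, J) = W + J*W² (m(W, J) = W²*J + W = J*W² + W = W + J*W²)
1/(m(X(6), -10) - 1*(-413)) = 1/((3/2 - 2*6²)*(1 - 10*(3/2 - 2*6²)) - 1*(-413)) = 1/((3/2 - 2*36)*(1 - 10*(3/2 - 2*36)) + 413) = 1/((3/2 - 72)*(1 - 10*(3/2 - 72)) + 413) = 1/(-141*(1 - 10*(-141/2))/2 + 413) = 1/(-141*(1 + 705)/2 + 413) = 1/(-141/2*706 + 413) = 1/(-49773 + 413) = 1/(-49360) = -1/49360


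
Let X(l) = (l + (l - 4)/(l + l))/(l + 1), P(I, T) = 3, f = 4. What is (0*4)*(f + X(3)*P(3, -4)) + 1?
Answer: 1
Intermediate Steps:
X(l) = (l + (-4 + l)/(2*l))/(1 + l) (X(l) = (l + (-4 + l)/((2*l)))/(1 + l) = (l + (-4 + l)*(1/(2*l)))/(1 + l) = (l + (-4 + l)/(2*l))/(1 + l))
(0*4)*(f + X(3)*P(3, -4)) + 1 = (0*4)*(4 + ((-2 + 3² + (½)*3)/(3*(1 + 3)))*3) + 1 = 0*(4 + ((⅓)*(-2 + 9 + 3/2)/4)*3) + 1 = 0*(4 + ((⅓)*(¼)*(17/2))*3) + 1 = 0*(4 + (17/24)*3) + 1 = 0*(4 + 17/8) + 1 = 0*(49/8) + 1 = 0 + 1 = 1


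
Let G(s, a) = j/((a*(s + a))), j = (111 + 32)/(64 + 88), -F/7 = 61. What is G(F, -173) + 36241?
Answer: 571796001743/15777600 ≈ 36241.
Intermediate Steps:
F = -427 (F = -7*61 = -427)
j = 143/152 ≈ 0.94079
G(s, a) = 143/(152*a*(a + s)) (G(s, a) = 143/(152*((a*(s + a)))) = 143/(152*((a*(a + s)))) = 143*(1/(a*(a + s)))/152 = 143/(152*a*(a + s)))
G(F, -173) + 36241 = (143/152)/(-173*(-173 - 427)) + 36241 = (143/152)*(-1/173)/(-600) + 36241 = (143/152)*(-1/173)*(-1/600) + 36241 = 143/15777600 + 36241 = 571796001743/15777600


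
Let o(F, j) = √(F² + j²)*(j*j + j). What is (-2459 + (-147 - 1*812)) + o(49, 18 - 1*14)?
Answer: -3418 + 20*√2417 ≈ -2434.7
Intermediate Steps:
o(F, j) = √(F² + j²)*(j + j²) (o(F, j) = √(F² + j²)*(j² + j) = √(F² + j²)*(j + j²))
(-2459 + (-147 - 1*812)) + o(49, 18 - 1*14) = (-2459 + (-147 - 1*812)) + (18 - 1*14)*√(49² + (18 - 1*14)²)*(1 + (18 - 1*14)) = (-2459 + (-147 - 812)) + (18 - 14)*√(2401 + (18 - 14)²)*(1 + (18 - 14)) = (-2459 - 959) + 4*√(2401 + 4²)*(1 + 4) = -3418 + 4*√(2401 + 16)*5 = -3418 + 4*√2417*5 = -3418 + 20*√2417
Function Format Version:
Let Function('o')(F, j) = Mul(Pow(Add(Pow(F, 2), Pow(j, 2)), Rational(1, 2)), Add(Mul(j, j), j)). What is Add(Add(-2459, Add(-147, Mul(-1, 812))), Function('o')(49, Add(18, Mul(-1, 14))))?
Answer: Add(-3418, Mul(20, Pow(2417, Rational(1, 2)))) ≈ -2434.7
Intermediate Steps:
Function('o')(F, j) = Mul(Pow(Add(Pow(F, 2), Pow(j, 2)), Rational(1, 2)), Add(j, Pow(j, 2))) (Function('o')(F, j) = Mul(Pow(Add(Pow(F, 2), Pow(j, 2)), Rational(1, 2)), Add(Pow(j, 2), j)) = Mul(Pow(Add(Pow(F, 2), Pow(j, 2)), Rational(1, 2)), Add(j, Pow(j, 2))))
Add(Add(-2459, Add(-147, Mul(-1, 812))), Function('o')(49, Add(18, Mul(-1, 14)))) = Add(Add(-2459, Add(-147, Mul(-1, 812))), Mul(Add(18, Mul(-1, 14)), Pow(Add(Pow(49, 2), Pow(Add(18, Mul(-1, 14)), 2)), Rational(1, 2)), Add(1, Add(18, Mul(-1, 14))))) = Add(Add(-2459, Add(-147, -812)), Mul(Add(18, -14), Pow(Add(2401, Pow(Add(18, -14), 2)), Rational(1, 2)), Add(1, Add(18, -14)))) = Add(Add(-2459, -959), Mul(4, Pow(Add(2401, Pow(4, 2)), Rational(1, 2)), Add(1, 4))) = Add(-3418, Mul(4, Pow(Add(2401, 16), Rational(1, 2)), 5)) = Add(-3418, Mul(4, Pow(2417, Rational(1, 2)), 5)) = Add(-3418, Mul(20, Pow(2417, Rational(1, 2))))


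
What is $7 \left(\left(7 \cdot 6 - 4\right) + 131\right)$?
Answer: $1183$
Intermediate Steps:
$7 \left(\left(7 \cdot 6 - 4\right) + 131\right) = 7 \left(\left(42 - 4\right) + 131\right) = 7 \left(38 + 131\right) = 7 \cdot 169 = 1183$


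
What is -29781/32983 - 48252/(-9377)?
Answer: 1312239279/309281591 ≈ 4.2429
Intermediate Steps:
-29781/32983 - 48252/(-9377) = -29781*1/32983 - 48252*(-1/9377) = -29781/32983 + 48252/9377 = 1312239279/309281591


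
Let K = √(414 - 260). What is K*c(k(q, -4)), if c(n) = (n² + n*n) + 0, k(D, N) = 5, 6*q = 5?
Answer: 50*√154 ≈ 620.48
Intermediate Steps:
q = ⅚ (q = (⅙)*5 = ⅚ ≈ 0.83333)
c(n) = 2*n² (c(n) = (n² + n²) + 0 = 2*n² + 0 = 2*n²)
K = √154 ≈ 12.410
K*c(k(q, -4)) = √154*(2*5²) = √154*(2*25) = √154*50 = 50*√154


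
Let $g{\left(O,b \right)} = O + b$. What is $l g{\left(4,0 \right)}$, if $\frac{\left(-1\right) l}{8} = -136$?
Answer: $4352$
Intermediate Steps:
$l = 1088$ ($l = \left(-8\right) \left(-136\right) = 1088$)
$l g{\left(4,0 \right)} = 1088 \left(4 + 0\right) = 1088 \cdot 4 = 4352$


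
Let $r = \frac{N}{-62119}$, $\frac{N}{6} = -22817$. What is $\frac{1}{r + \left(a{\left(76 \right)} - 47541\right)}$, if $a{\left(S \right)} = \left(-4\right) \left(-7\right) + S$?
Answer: $- \frac{62119}{2946602101} \approx -2.1082 \cdot 10^{-5}$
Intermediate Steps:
$N = -136902$ ($N = 6 \left(-22817\right) = -136902$)
$a{\left(S \right)} = 28 + S$
$r = \frac{136902}{62119}$ ($r = - \frac{136902}{-62119} = \left(-136902\right) \left(- \frac{1}{62119}\right) = \frac{136902}{62119} \approx 2.2039$)
$\frac{1}{r + \left(a{\left(76 \right)} - 47541\right)} = \frac{1}{\frac{136902}{62119} + \left(\left(28 + 76\right) - 47541\right)} = \frac{1}{\frac{136902}{62119} + \left(104 - 47541\right)} = \frac{1}{\frac{136902}{62119} - 47437} = \frac{1}{- \frac{2946602101}{62119}} = - \frac{62119}{2946602101}$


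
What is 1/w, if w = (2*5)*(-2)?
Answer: -1/20 ≈ -0.050000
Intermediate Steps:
w = -20 (w = 10*(-2) = -20)
1/w = 1/(-20) = -1/20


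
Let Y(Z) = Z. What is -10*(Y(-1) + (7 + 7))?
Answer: -130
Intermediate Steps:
-10*(Y(-1) + (7 + 7)) = -10*(-1 + (7 + 7)) = -10*(-1 + 14) = -10*13 = -130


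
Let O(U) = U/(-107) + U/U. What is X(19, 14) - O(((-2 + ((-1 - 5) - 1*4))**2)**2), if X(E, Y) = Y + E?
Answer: 24160/107 ≈ 225.79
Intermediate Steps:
X(E, Y) = E + Y
O(U) = 1 - U/107 (O(U) = U*(-1/107) + 1 = -U/107 + 1 = 1 - U/107)
X(19, 14) - O(((-2 + ((-1 - 5) - 1*4))**2)**2) = (19 + 14) - (1 - (-2 + ((-1 - 5) - 1*4))**4/107) = 33 - (1 - (-2 + (-6 - 4))**4/107) = 33 - (1 - (-2 - 10)**4/107) = 33 - (1 - ((-12)**2)**2/107) = 33 - (1 - 1/107*144**2) = 33 - (1 - 1/107*20736) = 33 - (1 - 20736/107) = 33 - 1*(-20629/107) = 33 + 20629/107 = 24160/107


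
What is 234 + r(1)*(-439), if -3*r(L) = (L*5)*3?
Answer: 2429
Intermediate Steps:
r(L) = -5*L (r(L) = -L*5*3/3 = -5*L*3/3 = -5*L)
234 + r(1)*(-439) = 234 - 5*1*(-439) = 234 - 5*(-439) = 234 + 2195 = 2429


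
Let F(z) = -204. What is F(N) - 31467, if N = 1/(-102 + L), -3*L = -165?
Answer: -31671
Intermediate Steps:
L = 55 (L = -⅓*(-165) = 55)
N = -1/47 (N = 1/(-102 + 55) = 1/(-47) = -1/47 ≈ -0.021277)
F(N) - 31467 = -204 - 31467 = -31671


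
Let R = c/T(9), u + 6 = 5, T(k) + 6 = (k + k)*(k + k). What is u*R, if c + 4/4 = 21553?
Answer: -3592/53 ≈ -67.774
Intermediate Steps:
c = 21552 (c = -1 + 21553 = 21552)
T(k) = -6 + 4*k² (T(k) = -6 + (k + k)*(k + k) = -6 + (2*k)*(2*k) = -6 + 4*k²)
u = -1 (u = -6 + 5 = -1)
R = 3592/53 (R = 21552/(-6 + 4*9²) = 21552/(-6 + 4*81) = 21552/(-6 + 324) = 21552/318 = 21552*(1/318) = 3592/53 ≈ 67.774)
u*R = -1*3592/53 = -3592/53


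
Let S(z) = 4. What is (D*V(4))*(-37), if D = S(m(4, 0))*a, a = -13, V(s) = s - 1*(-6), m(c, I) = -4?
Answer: 19240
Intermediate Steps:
V(s) = 6 + s (V(s) = s + 6 = 6 + s)
D = -52 (D = 4*(-13) = -52)
(D*V(4))*(-37) = -52*(6 + 4)*(-37) = -52*10*(-37) = -520*(-37) = 19240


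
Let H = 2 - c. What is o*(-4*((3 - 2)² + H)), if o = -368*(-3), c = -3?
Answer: -26496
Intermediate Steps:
H = 5 (H = 2 - 1*(-3) = 2 + 3 = 5)
o = 1104
o*(-4*((3 - 2)² + H)) = 1104*(-4*((3 - 2)² + 5)) = 1104*(-4*(1² + 5)) = 1104*(-4*(1 + 5)) = 1104*(-4*6) = 1104*(-24) = -26496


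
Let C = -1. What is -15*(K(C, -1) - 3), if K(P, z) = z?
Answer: 60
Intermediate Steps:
-15*(K(C, -1) - 3) = -15*(-1 - 3) = -15*(-4) = 60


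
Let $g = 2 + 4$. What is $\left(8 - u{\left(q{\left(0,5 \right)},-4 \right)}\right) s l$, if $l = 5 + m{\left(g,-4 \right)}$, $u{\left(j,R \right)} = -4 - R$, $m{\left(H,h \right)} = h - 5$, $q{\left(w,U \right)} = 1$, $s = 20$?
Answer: $-640$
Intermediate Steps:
$g = 6$
$m{\left(H,h \right)} = -5 + h$
$l = -4$ ($l = 5 - 9 = -4$)
$\left(8 - u{\left(q{\left(0,5 \right)},-4 \right)}\right) s l = \left(8 - \left(-4 - -4\right)\right) 20 \left(-4\right) = \left(8 - \left(-4 + 4\right)\right) 20 \left(-4\right) = \left(8 - 0\right) 20 \left(-4\right) = \left(8 + 0\right) 20 \left(-4\right) = 8 \cdot 20 \left(-4\right) = 160 \left(-4\right) = -640$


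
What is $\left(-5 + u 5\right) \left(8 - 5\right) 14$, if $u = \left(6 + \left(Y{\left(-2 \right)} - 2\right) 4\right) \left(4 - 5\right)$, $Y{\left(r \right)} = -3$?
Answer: $2730$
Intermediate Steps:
$u = 14$ ($u = \left(6 + \left(-3 - 2\right) 4\right) \left(4 - 5\right) = \left(6 - 20\right) \left(-1\right) = \left(-14\right) \left(-1\right) = 14$)
$\left(-5 + u 5\right) \left(8 - 5\right) 14 = \left(-5 + 14 \cdot 5\right) \left(8 - 5\right) 14 = \left(-5 + 70\right) \left(8 - 5\right) 14 = 65 \cdot 3 \cdot 14 = 195 \cdot 14 = 2730$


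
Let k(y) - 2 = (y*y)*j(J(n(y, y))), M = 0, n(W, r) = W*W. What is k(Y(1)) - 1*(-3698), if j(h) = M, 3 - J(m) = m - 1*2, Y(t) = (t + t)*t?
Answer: 3700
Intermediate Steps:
n(W, r) = W²
Y(t) = 2*t² (Y(t) = (2*t)*t = 2*t²)
J(m) = 5 - m (J(m) = 3 - (m - 1*2) = 3 - (m - 2) = 3 - (-2 + m) = 3 + (2 - m) = 5 - m)
j(h) = 0
k(y) = 2 (k(y) = 2 + (y*y)*0 = 2 + y²*0 = 2 + 0 = 2)
k(Y(1)) - 1*(-3698) = 2 - 1*(-3698) = 2 + 3698 = 3700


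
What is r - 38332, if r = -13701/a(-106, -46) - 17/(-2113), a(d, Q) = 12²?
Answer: -3897434023/101424 ≈ -38427.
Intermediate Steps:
a(d, Q) = 144
r = -9649255/101424 (r = -13701/144 - 17/(-2113) = -13701*1/144 - 17*(-1/2113) = -4567/48 + 17/2113 = -9649255/101424 ≈ -95.138)
r - 38332 = -9649255/101424 - 38332 = -3897434023/101424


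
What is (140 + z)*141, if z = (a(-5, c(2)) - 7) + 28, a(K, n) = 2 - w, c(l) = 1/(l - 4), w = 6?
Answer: 22137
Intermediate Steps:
c(l) = 1/(-4 + l)
a(K, n) = -4 (a(K, n) = 2 - 1*6 = 2 - 6 = -4)
z = 17 (z = (-4 - 7) + 28 = -11 + 28 = 17)
(140 + z)*141 = (140 + 17)*141 = 157*141 = 22137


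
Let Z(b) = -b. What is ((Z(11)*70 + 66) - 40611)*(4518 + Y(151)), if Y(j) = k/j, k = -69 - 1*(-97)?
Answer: -28186993490/151 ≈ -1.8667e+8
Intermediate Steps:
k = 28 (k = -69 + 97 = 28)
Y(j) = 28/j
((Z(11)*70 + 66) - 40611)*(4518 + Y(151)) = ((-1*11*70 + 66) - 40611)*(4518 + 28/151) = ((-11*70 + 66) - 40611)*(4518 + 28*(1/151)) = ((-770 + 66) - 40611)*(4518 + 28/151) = (-704 - 40611)*(682246/151) = -41315*682246/151 = -28186993490/151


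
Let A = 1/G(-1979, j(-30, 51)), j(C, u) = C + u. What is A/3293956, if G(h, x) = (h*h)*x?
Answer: 1/270912270942516 ≈ 3.6912e-15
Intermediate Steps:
G(h, x) = x*h² (G(h, x) = h²*x = x*h²)
A = 1/82245261 (A = 1/((-30 + 51)*(-1979)²) = 1/(21*3916441) = 1/82245261 ≈ 1.2159e-8)
A/3293956 = (1/82245261)/3293956 = (1/82245261)*(1/3293956) = 1/270912270942516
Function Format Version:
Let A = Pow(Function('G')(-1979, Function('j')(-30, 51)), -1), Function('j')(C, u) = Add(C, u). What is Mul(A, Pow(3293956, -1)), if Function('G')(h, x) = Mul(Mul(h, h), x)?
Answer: Rational(1, 270912270942516) ≈ 3.6912e-15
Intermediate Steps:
Function('G')(h, x) = Mul(x, Pow(h, 2)) (Function('G')(h, x) = Mul(Pow(h, 2), x) = Mul(x, Pow(h, 2)))
A = Rational(1, 82245261) (A = Pow(Mul(Add(-30, 51), Pow(-1979, 2)), -1) = Pow(Mul(21, 3916441), -1) = Pow(82245261, -1) = Rational(1, 82245261) ≈ 1.2159e-8)
Mul(A, Pow(3293956, -1)) = Mul(Rational(1, 82245261), Pow(3293956, -1)) = Mul(Rational(1, 82245261), Rational(1, 3293956)) = Rational(1, 270912270942516)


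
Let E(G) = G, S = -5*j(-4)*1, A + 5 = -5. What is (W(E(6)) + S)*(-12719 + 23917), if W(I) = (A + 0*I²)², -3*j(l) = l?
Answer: 3135440/3 ≈ 1.0451e+6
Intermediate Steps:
A = -10 (A = -5 - 5 = -10)
j(l) = -l/3
S = -20/3 (S = -(-5)*(-4)/3*1 = -5*4/3*1 = -20/3*1 = -20/3 ≈ -6.6667)
W(I) = 100 (W(I) = (-10 + 0*I²)² = (-10 + 0)² = (-10)² = 100)
(W(E(6)) + S)*(-12719 + 23917) = (100 - 20/3)*(-12719 + 23917) = (280/3)*11198 = 3135440/3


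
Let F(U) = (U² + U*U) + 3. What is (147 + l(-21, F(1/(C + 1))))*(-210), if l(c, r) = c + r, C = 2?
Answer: -81410/3 ≈ -27137.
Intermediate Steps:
F(U) = 3 + 2*U² (F(U) = (U² + U²) + 3 = 2*U² + 3 = 3 + 2*U²)
(147 + l(-21, F(1/(C + 1))))*(-210) = (147 + (-21 + (3 + 2*(1/(2 + 1))²)))*(-210) = (147 + (-21 + (3 + 2*(1/3)²)))*(-210) = (147 + (-21 + (3 + 2*(⅓)²)))*(-210) = (147 + (-21 + (3 + 2*(⅑))))*(-210) = (147 + (-21 + (3 + 2/9)))*(-210) = (147 + (-21 + 29/9))*(-210) = (147 - 160/9)*(-210) = (1163/9)*(-210) = -81410/3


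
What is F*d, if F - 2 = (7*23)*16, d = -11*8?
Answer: -226864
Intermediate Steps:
d = -88
F = 2578 (F = 2 + (7*23)*16 = 2 + 161*16 = 2 + 2576 = 2578)
F*d = 2578*(-88) = -226864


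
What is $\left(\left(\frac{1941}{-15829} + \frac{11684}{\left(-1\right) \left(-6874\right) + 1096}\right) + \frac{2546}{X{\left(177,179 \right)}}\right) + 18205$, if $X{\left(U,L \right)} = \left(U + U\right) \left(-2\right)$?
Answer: $\frac{406463925927887}{22329812010} \approx 18203.0$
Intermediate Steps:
$X{\left(U,L \right)} = - 4 U$ ($X{\left(U,L \right)} = 2 U \left(-2\right) = - 4 U$)
$\left(\left(\frac{1941}{-15829} + \frac{11684}{\left(-1\right) \left(-6874\right) + 1096}\right) + \frac{2546}{X{\left(177,179 \right)}}\right) + 18205 = \left(\left(\frac{1941}{-15829} + \frac{11684}{\left(-1\right) \left(-6874\right) + 1096}\right) + \frac{2546}{\left(-4\right) 177}\right) + 18205 = \left(\left(1941 \left(- \frac{1}{15829}\right) + \frac{11684}{6874 + 1096}\right) + \frac{2546}{-708}\right) + 18205 = \left(\left(- \frac{1941}{15829} + \frac{11684}{7970}\right) + 2546 \left(- \frac{1}{708}\right)\right) + 18205 = \left(\left(- \frac{1941}{15829} + 11684 \cdot \frac{1}{7970}\right) - \frac{1273}{354}\right) + 18205 = \left(\left(- \frac{1941}{15829} + \frac{5842}{3985}\right) - \frac{1273}{354}\right) + 18205 = \left(\frac{84738133}{63078565} - \frac{1273}{354}\right) + 18205 = - \frac{50301714163}{22329812010} + 18205 = \frac{406463925927887}{22329812010}$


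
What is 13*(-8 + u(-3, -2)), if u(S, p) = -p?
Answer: -78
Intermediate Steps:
13*(-8 + u(-3, -2)) = 13*(-8 - 1*(-2)) = 13*(-8 + 2) = 13*(-6) = -78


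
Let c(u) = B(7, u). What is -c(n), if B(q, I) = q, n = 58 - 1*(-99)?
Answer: -7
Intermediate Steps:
n = 157 (n = 58 + 99 = 157)
c(u) = 7
-c(n) = -1*7 = -7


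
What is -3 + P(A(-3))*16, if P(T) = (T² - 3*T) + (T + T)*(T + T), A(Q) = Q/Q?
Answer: 29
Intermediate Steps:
A(Q) = 1
P(T) = -3*T + 5*T² (P(T) = (T² - 3*T) + (2*T)*(2*T) = (T² - 3*T) + 4*T² = -3*T + 5*T²)
-3 + P(A(-3))*16 = -3 + (1*(-3 + 5*1))*16 = -3 + (1*(-3 + 5))*16 = -3 + (1*2)*16 = -3 + 2*16 = -3 + 32 = 29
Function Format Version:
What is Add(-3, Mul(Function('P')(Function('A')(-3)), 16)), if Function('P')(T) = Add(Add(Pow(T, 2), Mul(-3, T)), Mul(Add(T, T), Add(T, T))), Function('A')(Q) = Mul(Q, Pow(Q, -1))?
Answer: 29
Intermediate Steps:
Function('A')(Q) = 1
Function('P')(T) = Add(Mul(-3, T), Mul(5, Pow(T, 2))) (Function('P')(T) = Add(Add(Pow(T, 2), Mul(-3, T)), Mul(Mul(2, T), Mul(2, T))) = Add(Add(Pow(T, 2), Mul(-3, T)), Mul(4, Pow(T, 2))) = Add(Mul(-3, T), Mul(5, Pow(T, 2))))
Add(-3, Mul(Function('P')(Function('A')(-3)), 16)) = Add(-3, Mul(Mul(1, Add(-3, Mul(5, 1))), 16)) = Add(-3, Mul(Mul(1, Add(-3, 5)), 16)) = Add(-3, Mul(Mul(1, 2), 16)) = Add(-3, Mul(2, 16)) = Add(-3, 32) = 29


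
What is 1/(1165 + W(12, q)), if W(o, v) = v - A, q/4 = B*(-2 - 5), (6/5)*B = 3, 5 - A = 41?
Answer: 1/1131 ≈ 0.00088417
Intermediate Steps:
A = -36 (A = 5 - 1*41 = 5 - 41 = -36)
B = 5/2 (B = (⅚)*3 = 5/2 ≈ 2.5000)
q = -70 (q = 4*(5*(-2 - 5)/2) = 4*((5/2)*(-7)) = 4*(-35/2) = -70)
W(o, v) = 36 + v (W(o, v) = v - 1*(-36) = v + 36 = 36 + v)
1/(1165 + W(12, q)) = 1/(1165 + (36 - 70)) = 1/(1165 - 34) = 1/1131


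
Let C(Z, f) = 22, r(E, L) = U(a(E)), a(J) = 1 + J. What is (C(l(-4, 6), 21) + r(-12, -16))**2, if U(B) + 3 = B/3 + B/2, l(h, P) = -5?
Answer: 3481/36 ≈ 96.694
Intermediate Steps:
U(B) = -3 + 5*B/6 (U(B) = -3 + (B/3 + B/2) = -3 + 5*B/6)
r(E, L) = -13/6 + 5*E/6 (r(E, L) = -3 + 5*(1 + E)/6 = -3 + (5/6 + 5*E/6) = -13/6 + 5*E/6)
(C(l(-4, 6), 21) + r(-12, -16))**2 = (22 + (-13/6 + (5/6)*(-12)))**2 = (22 + (-13/6 - 10))**2 = (22 - 73/6)**2 = (59/6)**2 = 3481/36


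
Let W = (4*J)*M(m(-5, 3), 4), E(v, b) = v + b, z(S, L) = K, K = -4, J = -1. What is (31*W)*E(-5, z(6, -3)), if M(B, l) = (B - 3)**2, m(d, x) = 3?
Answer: 0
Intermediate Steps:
M(B, l) = (-3 + B)**2
z(S, L) = -4
E(v, b) = b + v
W = 0 (W = (4*(-1))*(-3 + 3)**2 = -4*0**2 = -4*0 = 0)
(31*W)*E(-5, z(6, -3)) = (31*0)*(-4 - 5) = 0*(-9) = 0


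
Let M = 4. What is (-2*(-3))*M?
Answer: 24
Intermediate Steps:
(-2*(-3))*M = -2*(-3)*4 = 6*4 = 24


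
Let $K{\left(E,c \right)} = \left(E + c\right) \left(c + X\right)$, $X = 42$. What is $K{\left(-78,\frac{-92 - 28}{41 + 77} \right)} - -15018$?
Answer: $\frac{41004942}{3481} \approx 11780.0$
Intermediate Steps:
$K{\left(E,c \right)} = \left(42 + c\right) \left(E + c\right)$ ($K{\left(E,c \right)} = \left(E + c\right) \left(c + 42\right) = \left(E + c\right) \left(42 + c\right) = \left(42 + c\right) \left(E + c\right)$)
$K{\left(-78,\frac{-92 - 28}{41 + 77} \right)} - -15018 = \left(\left(\frac{-92 - 28}{41 + 77}\right)^{2} + 42 \left(-78\right) + 42 \frac{-92 - 28}{41 + 77} - 78 \frac{-92 - 28}{41 + 77}\right) - -15018 = \left(\left(- \frac{120}{118}\right)^{2} - 3276 + 42 \left(- \frac{120}{118}\right) - 78 \left(- \frac{120}{118}\right)\right) + 15018 = \left(\left(\left(-120\right) \frac{1}{118}\right)^{2} - 3276 + 42 \left(\left(-120\right) \frac{1}{118}\right) - 78 \left(\left(-120\right) \frac{1}{118}\right)\right) + 15018 = \left(\left(- \frac{60}{59}\right)^{2} - 3276 + 42 \left(- \frac{60}{59}\right) - - \frac{4680}{59}\right) + 15018 = \left(\frac{3600}{3481} - 3276 - \frac{2520}{59} + \frac{4680}{59}\right) + 15018 = - \frac{11272716}{3481} + 15018 = \frac{41004942}{3481}$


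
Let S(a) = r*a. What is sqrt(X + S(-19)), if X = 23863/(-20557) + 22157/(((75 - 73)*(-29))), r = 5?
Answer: I*sqrt(679774872195338)/1192306 ≈ 21.867*I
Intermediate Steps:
S(a) = 5*a
X = -456865503/1192306 (X = 23863*(-1/20557) + 22157/((2*(-29))) = -23863/20557 + 22157/(-58) = -23863/20557 + 22157*(-1/58) = -23863/20557 - 22157/58 = -456865503/1192306 ≈ -383.18)
sqrt(X + S(-19)) = sqrt(-456865503/1192306 + 5*(-19)) = sqrt(-456865503/1192306 - 95) = sqrt(-570134573/1192306) = I*sqrt(679774872195338)/1192306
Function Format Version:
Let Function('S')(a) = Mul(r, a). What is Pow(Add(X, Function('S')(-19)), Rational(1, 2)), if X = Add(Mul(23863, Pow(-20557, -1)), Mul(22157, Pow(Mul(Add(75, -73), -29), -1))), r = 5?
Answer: Mul(Rational(1, 1192306), I, Pow(679774872195338, Rational(1, 2))) ≈ Mul(21.867, I)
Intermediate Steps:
Function('S')(a) = Mul(5, a)
X = Rational(-456865503, 1192306) (X = Add(Mul(23863, Rational(-1, 20557)), Mul(22157, Pow(Mul(2, -29), -1))) = Add(Rational(-23863, 20557), Mul(22157, Pow(-58, -1))) = Add(Rational(-23863, 20557), Mul(22157, Rational(-1, 58))) = Add(Rational(-23863, 20557), Rational(-22157, 58)) = Rational(-456865503, 1192306) ≈ -383.18)
Pow(Add(X, Function('S')(-19)), Rational(1, 2)) = Pow(Add(Rational(-456865503, 1192306), Mul(5, -19)), Rational(1, 2)) = Pow(Add(Rational(-456865503, 1192306), -95), Rational(1, 2)) = Pow(Rational(-570134573, 1192306), Rational(1, 2)) = Mul(Rational(1, 1192306), I, Pow(679774872195338, Rational(1, 2)))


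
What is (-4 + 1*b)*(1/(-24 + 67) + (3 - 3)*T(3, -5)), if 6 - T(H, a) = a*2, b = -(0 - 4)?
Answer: 0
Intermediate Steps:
b = 4 (b = -1*(-4) = 4)
T(H, a) = 6 - 2*a (T(H, a) = 6 - a*2 = 6 - 2*a)
(-4 + 1*b)*(1/(-24 + 67) + (3 - 3)*T(3, -5)) = (-4 + 1*4)*(1/(-24 + 67) + (3 - 3)*(6 - 2*(-5))) = (-4 + 4)*(1/43 + 0*(6 + 10)) = 0*(1/43 + 0*16) = 0*(1/43 + 0) = 0*(1/43) = 0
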